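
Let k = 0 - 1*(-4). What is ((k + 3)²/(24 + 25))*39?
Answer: 39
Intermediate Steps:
k = 4 (k = 0 + 4 = 4)
((k + 3)²/(24 + 25))*39 = ((4 + 3)²/(24 + 25))*39 = (7²/49)*39 = ((1/49)*49)*39 = 1*39 = 39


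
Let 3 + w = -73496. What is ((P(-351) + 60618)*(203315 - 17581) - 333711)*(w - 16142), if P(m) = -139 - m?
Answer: -1012751962092269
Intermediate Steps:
w = -73499 (w = -3 - 73496 = -73499)
((P(-351) + 60618)*(203315 - 17581) - 333711)*(w - 16142) = (((-139 - 1*(-351)) + 60618)*(203315 - 17581) - 333711)*(-73499 - 16142) = (((-139 + 351) + 60618)*185734 - 333711)*(-89641) = ((212 + 60618)*185734 - 333711)*(-89641) = (60830*185734 - 333711)*(-89641) = (11298199220 - 333711)*(-89641) = 11297865509*(-89641) = -1012751962092269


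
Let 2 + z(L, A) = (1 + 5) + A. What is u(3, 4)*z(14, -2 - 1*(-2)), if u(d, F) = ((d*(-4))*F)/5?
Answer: -192/5 ≈ -38.400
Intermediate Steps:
u(d, F) = -4*F*d/5 (u(d, F) = ((-4*d)*F)*(⅕) = -4*F*d*(⅕) = -4*F*d/5)
z(L, A) = 4 + A (z(L, A) = -2 + ((1 + 5) + A) = -2 + (6 + A) = 4 + A)
u(3, 4)*z(14, -2 - 1*(-2)) = (-⅘*4*3)*(4 + (-2 - 1*(-2))) = -48*(4 + (-2 + 2))/5 = -48*(4 + 0)/5 = -48/5*4 = -192/5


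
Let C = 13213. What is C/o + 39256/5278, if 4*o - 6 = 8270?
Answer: 10782777/780013 ≈ 13.824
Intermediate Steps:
o = 2069 (o = 3/2 + (¼)*8270 = 3/2 + 4135/2 = 2069)
C/o + 39256/5278 = 13213/2069 + 39256/5278 = 13213*(1/2069) + 39256*(1/5278) = 13213/2069 + 2804/377 = 10782777/780013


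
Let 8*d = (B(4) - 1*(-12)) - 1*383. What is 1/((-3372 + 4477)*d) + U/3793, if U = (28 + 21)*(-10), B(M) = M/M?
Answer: -100183422/775384025 ≈ -0.12920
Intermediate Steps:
B(M) = 1
d = -185/4 (d = ((1 - 1*(-12)) - 1*383)/8 = ((1 + 12) - 383)/8 = (13 - 383)/8 = (⅛)*(-370) = -185/4 ≈ -46.250)
U = -490 (U = 49*(-10) = -490)
1/((-3372 + 4477)*d) + U/3793 = 1/((-3372 + 4477)*(-185/4)) - 490/3793 = -4/185/1105 - 490*1/3793 = (1/1105)*(-4/185) - 490/3793 = -4/204425 - 490/3793 = -100183422/775384025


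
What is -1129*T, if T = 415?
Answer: -468535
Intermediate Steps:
-1129*T = -1129*415 = -468535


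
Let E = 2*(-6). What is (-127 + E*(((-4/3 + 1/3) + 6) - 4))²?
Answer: 19321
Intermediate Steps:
E = -12
(-127 + E*(((-4/3 + 1/3) + 6) - 4))² = (-127 - 12*(((-4/3 + 1/3) + 6) - 4))² = (-127 - 12*(((-4*⅓ + 1*(⅓)) + 6) - 4))² = (-127 - 12*(((-4/3 + ⅓) + 6) - 4))² = (-127 - 12*((-1 + 6) - 4))² = (-127 - 12*(5 - 4))² = (-127 - 12*1)² = (-127 - 12)² = (-139)² = 19321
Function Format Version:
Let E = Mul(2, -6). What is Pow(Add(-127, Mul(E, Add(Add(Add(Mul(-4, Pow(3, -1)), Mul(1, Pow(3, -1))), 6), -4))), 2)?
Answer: 19321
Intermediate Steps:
E = -12
Pow(Add(-127, Mul(E, Add(Add(Add(Mul(-4, Pow(3, -1)), Mul(1, Pow(3, -1))), 6), -4))), 2) = Pow(Add(-127, Mul(-12, Add(Add(Add(Mul(-4, Pow(3, -1)), Mul(1, Pow(3, -1))), 6), -4))), 2) = Pow(Add(-127, Mul(-12, Add(Add(Add(Mul(-4, Rational(1, 3)), Mul(1, Rational(1, 3))), 6), -4))), 2) = Pow(Add(-127, Mul(-12, Add(Add(Add(Rational(-4, 3), Rational(1, 3)), 6), -4))), 2) = Pow(Add(-127, Mul(-12, Add(Add(-1, 6), -4))), 2) = Pow(Add(-127, Mul(-12, Add(5, -4))), 2) = Pow(Add(-127, Mul(-12, 1)), 2) = Pow(Add(-127, -12), 2) = Pow(-139, 2) = 19321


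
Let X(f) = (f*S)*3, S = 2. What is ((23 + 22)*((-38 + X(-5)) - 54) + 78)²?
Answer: 29289744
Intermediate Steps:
X(f) = 6*f (X(f) = (f*2)*3 = (2*f)*3 = 6*f)
((23 + 22)*((-38 + X(-5)) - 54) + 78)² = ((23 + 22)*((-38 + 6*(-5)) - 54) + 78)² = (45*((-38 - 30) - 54) + 78)² = (45*(-68 - 54) + 78)² = (45*(-122) + 78)² = (-5490 + 78)² = (-5412)² = 29289744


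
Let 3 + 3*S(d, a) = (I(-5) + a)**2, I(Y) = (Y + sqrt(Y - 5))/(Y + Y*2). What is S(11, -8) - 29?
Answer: -469/45 + 46*I*sqrt(10)/135 ≈ -10.422 + 1.0775*I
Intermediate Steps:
I(Y) = (Y + sqrt(-5 + Y))/(3*Y) (I(Y) = (Y + sqrt(-5 + Y))/(Y + 2*Y) = (Y + sqrt(-5 + Y))/((3*Y)) = (Y + sqrt(-5 + Y))*(1/(3*Y)) = (Y + sqrt(-5 + Y))/(3*Y))
S(d, a) = -1 + (1/3 + a - I*sqrt(10)/15)**2/3 (S(d, a) = -1 + ((1/3)*(-5 + sqrt(-5 - 5))/(-5) + a)**2/3 = -1 + ((1/3)*(-1/5)*(-5 + sqrt(-10)) + a)**2/3 = -1 + ((1/3)*(-1/5)*(-5 + I*sqrt(10)) + a)**2/3 = -1 + ((1/3 - I*sqrt(10)/15) + a)**2/3 = -1 + (1/3 + a - I*sqrt(10)/15)**2/3)
S(11, -8) - 29 = (-1 + (5 + 15*(-8) - I*sqrt(10))**2/675) - 29 = (-1 + (5 - 120 - I*sqrt(10))**2/675) - 29 = (-1 + (-115 - I*sqrt(10))**2/675) - 29 = -30 + (-115 - I*sqrt(10))**2/675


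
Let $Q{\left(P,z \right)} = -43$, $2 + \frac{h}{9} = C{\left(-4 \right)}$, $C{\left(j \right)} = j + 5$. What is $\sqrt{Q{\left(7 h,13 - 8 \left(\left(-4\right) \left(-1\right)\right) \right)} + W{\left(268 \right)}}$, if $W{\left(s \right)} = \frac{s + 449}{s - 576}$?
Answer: $\frac{i \sqrt{1074997}}{154} \approx 6.7326 i$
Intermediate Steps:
$C{\left(j \right)} = 5 + j$
$h = -9$ ($h = -18 + 9 \left(5 - 4\right) = -18 + 9 \cdot 1 = -18 + 9 = -9$)
$W{\left(s \right)} = \frac{449 + s}{-576 + s}$
$\sqrt{Q{\left(7 h,13 - 8 \left(\left(-4\right) \left(-1\right)\right) \right)} + W{\left(268 \right)}} = \sqrt{-43 + \frac{449 + 268}{-576 + 268}} = \sqrt{-43 + \frac{1}{-308} \cdot 717} = \sqrt{-43 - \frac{717}{308}} = \sqrt{- \frac{13961}{308}} = \frac{i \sqrt{1074997}}{154}$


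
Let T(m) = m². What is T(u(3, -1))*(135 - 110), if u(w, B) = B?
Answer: 25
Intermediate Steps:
T(u(3, -1))*(135 - 110) = (-1)²*(135 - 110) = 1*25 = 25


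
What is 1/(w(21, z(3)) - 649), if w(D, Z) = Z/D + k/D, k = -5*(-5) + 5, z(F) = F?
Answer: -7/4532 ≈ -0.0015446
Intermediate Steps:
k = 30 (k = 25 + 5 = 30)
w(D, Z) = 30/D + Z/D (w(D, Z) = Z/D + 30/D = 30/D + Z/D)
1/(w(21, z(3)) - 649) = 1/((30 + 3)/21 - 649) = 1/((1/21)*33 - 649) = 1/(11/7 - 649) = 1/(-4532/7) = -7/4532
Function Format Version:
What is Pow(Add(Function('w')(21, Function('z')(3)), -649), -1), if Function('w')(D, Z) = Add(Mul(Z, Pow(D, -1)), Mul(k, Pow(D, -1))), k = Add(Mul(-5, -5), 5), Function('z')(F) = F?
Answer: Rational(-7, 4532) ≈ -0.0015446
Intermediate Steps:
k = 30 (k = Add(25, 5) = 30)
Function('w')(D, Z) = Add(Mul(30, Pow(D, -1)), Mul(Z, Pow(D, -1))) (Function('w')(D, Z) = Add(Mul(Z, Pow(D, -1)), Mul(30, Pow(D, -1))) = Add(Mul(30, Pow(D, -1)), Mul(Z, Pow(D, -1))))
Pow(Add(Function('w')(21, Function('z')(3)), -649), -1) = Pow(Add(Mul(Pow(21, -1), Add(30, 3)), -649), -1) = Pow(Add(Mul(Rational(1, 21), 33), -649), -1) = Pow(Add(Rational(11, 7), -649), -1) = Pow(Rational(-4532, 7), -1) = Rational(-7, 4532)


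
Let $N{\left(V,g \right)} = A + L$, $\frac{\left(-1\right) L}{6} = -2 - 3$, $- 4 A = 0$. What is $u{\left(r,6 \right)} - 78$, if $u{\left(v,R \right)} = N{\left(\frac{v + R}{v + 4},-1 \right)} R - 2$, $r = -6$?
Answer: $100$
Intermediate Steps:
$A = 0$ ($A = \left(- \frac{1}{4}\right) 0 = 0$)
$L = 30$ ($L = - 6 \left(-2 - 3\right) = \left(-6\right) \left(-5\right) = 30$)
$N{\left(V,g \right)} = 30$ ($N{\left(V,g \right)} = 0 + 30 = 30$)
$u{\left(v,R \right)} = -2 + 30 R$ ($u{\left(v,R \right)} = 30 R - 2 = -2 + 30 R$)
$u{\left(r,6 \right)} - 78 = \left(-2 + 30 \cdot 6\right) - 78 = \left(-2 + 180\right) - 78 = 178 - 78 = 100$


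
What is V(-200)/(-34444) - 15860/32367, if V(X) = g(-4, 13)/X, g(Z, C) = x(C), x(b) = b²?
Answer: -109250897977/222969789600 ≈ -0.48998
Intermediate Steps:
g(Z, C) = C²
V(X) = 169/X (V(X) = 13²/X = 169/X)
V(-200)/(-34444) - 15860/32367 = (169/(-200))/(-34444) - 15860/32367 = (169*(-1/200))*(-1/34444) - 15860*1/32367 = -169/200*(-1/34444) - 15860/32367 = 169/6888800 - 15860/32367 = -109250897977/222969789600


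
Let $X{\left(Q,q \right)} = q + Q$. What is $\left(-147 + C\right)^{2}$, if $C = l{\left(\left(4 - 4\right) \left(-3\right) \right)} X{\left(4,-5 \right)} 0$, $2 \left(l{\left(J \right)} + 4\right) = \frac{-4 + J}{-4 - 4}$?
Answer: $21609$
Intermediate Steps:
$X{\left(Q,q \right)} = Q + q$
$l{\left(J \right)} = - \frac{15}{4} - \frac{J}{16}$ ($l{\left(J \right)} = -4 + \frac{\left(-4 + J\right) \frac{1}{-4 - 4}}{2} = -4 + \frac{\left(-4 + J\right) \frac{1}{-8}}{2} = -4 + \frac{\left(-4 + J\right) \left(- \frac{1}{8}\right)}{2} = -4 + \frac{\frac{1}{2} - \frac{J}{8}}{2} = -4 - \left(- \frac{1}{4} + \frac{J}{16}\right) = - \frac{15}{4} - \frac{J}{16}$)
$C = 0$ ($C = \left(- \frac{15}{4} - \frac{\left(4 - 4\right) \left(-3\right)}{16}\right) \left(4 - 5\right) 0 = \left(- \frac{15}{4} - \frac{0 \left(-3\right)}{16}\right) \left(-1\right) 0 = \left(- \frac{15}{4} - 0\right) \left(-1\right) 0 = \left(- \frac{15}{4} + 0\right) \left(-1\right) 0 = \left(- \frac{15}{4}\right) \left(-1\right) 0 = \frac{15}{4} \cdot 0 = 0$)
$\left(-147 + C\right)^{2} = \left(-147 + 0\right)^{2} = \left(-147\right)^{2} = 21609$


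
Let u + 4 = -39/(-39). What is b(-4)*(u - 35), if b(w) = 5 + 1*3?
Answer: -304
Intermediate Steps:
b(w) = 8 (b(w) = 5 + 3 = 8)
u = -3 (u = -4 - 39/(-39) = -4 - 39*(-1/39) = -4 + 1 = -3)
b(-4)*(u - 35) = 8*(-3 - 35) = 8*(-38) = -304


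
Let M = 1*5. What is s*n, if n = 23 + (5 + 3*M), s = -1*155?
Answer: -6665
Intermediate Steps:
s = -155
M = 5
n = 43 (n = 23 + (5 + 3*5) = 23 + (5 + 15) = 23 + 20 = 43)
s*n = -155*43 = -6665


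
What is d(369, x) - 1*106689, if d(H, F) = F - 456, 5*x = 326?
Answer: -535399/5 ≈ -1.0708e+5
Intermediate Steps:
x = 326/5 (x = (1/5)*326 = 326/5 ≈ 65.200)
d(H, F) = -456 + F
d(369, x) - 1*106689 = (-456 + 326/5) - 1*106689 = -1954/5 - 106689 = -535399/5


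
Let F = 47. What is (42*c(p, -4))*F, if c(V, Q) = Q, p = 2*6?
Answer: -7896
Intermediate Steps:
p = 12
(42*c(p, -4))*F = (42*(-4))*47 = -168*47 = -7896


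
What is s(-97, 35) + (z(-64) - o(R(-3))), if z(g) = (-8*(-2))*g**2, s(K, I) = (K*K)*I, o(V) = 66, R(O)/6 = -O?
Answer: 394785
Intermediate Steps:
R(O) = -6*O (R(O) = 6*(-O) = -6*O)
s(K, I) = I*K**2 (s(K, I) = K**2*I = I*K**2)
z(g) = 16*g**2
s(-97, 35) + (z(-64) - o(R(-3))) = 35*(-97)**2 + (16*(-64)**2 - 1*66) = 35*9409 + (16*4096 - 66) = 329315 + (65536 - 66) = 329315 + 65470 = 394785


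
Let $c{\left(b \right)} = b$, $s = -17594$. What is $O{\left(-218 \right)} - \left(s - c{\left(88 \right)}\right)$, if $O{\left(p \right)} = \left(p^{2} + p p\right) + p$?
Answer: $112512$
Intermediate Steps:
$O{\left(p \right)} = p + 2 p^{2}$ ($O{\left(p \right)} = \left(p^{2} + p^{2}\right) + p = 2 p^{2} + p = p + 2 p^{2}$)
$O{\left(-218 \right)} - \left(s - c{\left(88 \right)}\right) = - 218 \left(1 + 2 \left(-218\right)\right) - \left(-17594 - 88\right) = - 218 \left(1 - 436\right) - \left(-17594 - 88\right) = \left(-218\right) \left(-435\right) - -17682 = 94830 + 17682 = 112512$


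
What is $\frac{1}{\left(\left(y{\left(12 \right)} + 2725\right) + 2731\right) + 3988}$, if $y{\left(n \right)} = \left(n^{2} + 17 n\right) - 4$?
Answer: $\frac{1}{9788} \approx 0.00010217$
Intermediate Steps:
$y{\left(n \right)} = -4 + n^{2} + 17 n$
$\frac{1}{\left(\left(y{\left(12 \right)} + 2725\right) + 2731\right) + 3988} = \frac{1}{\left(\left(\left(-4 + 12^{2} + 17 \cdot 12\right) + 2725\right) + 2731\right) + 3988} = \frac{1}{\left(\left(\left(-4 + 144 + 204\right) + 2725\right) + 2731\right) + 3988} = \frac{1}{\left(\left(344 + 2725\right) + 2731\right) + 3988} = \frac{1}{\left(3069 + 2731\right) + 3988} = \frac{1}{5800 + 3988} = \frac{1}{9788}$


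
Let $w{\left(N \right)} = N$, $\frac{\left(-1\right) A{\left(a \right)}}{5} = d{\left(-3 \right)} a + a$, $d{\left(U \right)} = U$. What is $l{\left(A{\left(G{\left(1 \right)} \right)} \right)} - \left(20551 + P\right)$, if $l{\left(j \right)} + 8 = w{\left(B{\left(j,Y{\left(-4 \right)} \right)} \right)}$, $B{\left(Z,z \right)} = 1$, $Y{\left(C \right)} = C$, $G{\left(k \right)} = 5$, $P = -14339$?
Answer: $-6219$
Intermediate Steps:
$A{\left(a \right)} = 10 a$ ($A{\left(a \right)} = - 5 \left(- 3 a + a\right) = - 5 \left(- 2 a\right) = 10 a$)
$l{\left(j \right)} = -7$ ($l{\left(j \right)} = -8 + 1 = -7$)
$l{\left(A{\left(G{\left(1 \right)} \right)} \right)} - \left(20551 + P\right) = -7 - 6212 = -6219$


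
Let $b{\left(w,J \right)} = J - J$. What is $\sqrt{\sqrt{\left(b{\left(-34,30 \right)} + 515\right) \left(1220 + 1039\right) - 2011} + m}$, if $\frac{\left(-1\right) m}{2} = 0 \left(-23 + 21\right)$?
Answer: $\sqrt[4]{1161374} \approx 32.828$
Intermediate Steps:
$b{\left(w,J \right)} = 0$
$m = 0$ ($m = - 2 \cdot 0 \left(-23 + 21\right) = - 2 \cdot 0 \left(-2\right) = \left(-2\right) 0 = 0$)
$\sqrt{\sqrt{\left(b{\left(-34,30 \right)} + 515\right) \left(1220 + 1039\right) - 2011} + m} = \sqrt{\sqrt{\left(0 + 515\right) \left(1220 + 1039\right) - 2011} + 0} = \sqrt{\sqrt{515 \cdot 2259 - 2011} + 0} = \sqrt{\sqrt{1163385 - 2011} + 0} = \sqrt{\sqrt{1161374} + 0} = \sqrt{\sqrt{1161374}} = \sqrt[4]{1161374}$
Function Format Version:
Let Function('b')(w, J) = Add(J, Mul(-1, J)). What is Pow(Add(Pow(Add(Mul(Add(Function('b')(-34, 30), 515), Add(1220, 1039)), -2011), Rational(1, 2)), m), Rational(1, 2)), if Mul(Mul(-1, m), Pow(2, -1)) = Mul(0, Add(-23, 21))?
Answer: Pow(1161374, Rational(1, 4)) ≈ 32.828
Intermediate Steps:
Function('b')(w, J) = 0
m = 0 (m = Mul(-2, Mul(0, Add(-23, 21))) = Mul(-2, Mul(0, -2)) = Mul(-2, 0) = 0)
Pow(Add(Pow(Add(Mul(Add(Function('b')(-34, 30), 515), Add(1220, 1039)), -2011), Rational(1, 2)), m), Rational(1, 2)) = Pow(Add(Pow(Add(Mul(Add(0, 515), Add(1220, 1039)), -2011), Rational(1, 2)), 0), Rational(1, 2)) = Pow(Add(Pow(Add(Mul(515, 2259), -2011), Rational(1, 2)), 0), Rational(1, 2)) = Pow(Add(Pow(Add(1163385, -2011), Rational(1, 2)), 0), Rational(1, 2)) = Pow(Add(Pow(1161374, Rational(1, 2)), 0), Rational(1, 2)) = Pow(Pow(1161374, Rational(1, 2)), Rational(1, 2)) = Pow(1161374, Rational(1, 4))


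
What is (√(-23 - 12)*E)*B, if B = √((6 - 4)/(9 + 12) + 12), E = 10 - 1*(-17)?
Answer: 9*I*√3810 ≈ 555.53*I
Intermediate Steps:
E = 27 (E = 10 + 17 = 27)
B = √5334/21 (B = √(2/21 + 12) = √(254/21) = √5334/21 ≈ 3.4778)
(√(-23 - 12)*E)*B = (√(-23 - 12)*27)*(√5334/21) = (√(-35)*27)*(√5334/21) = ((I*√35)*27)*(√5334/21) = (27*I*√35)*(√5334/21) = 9*I*√3810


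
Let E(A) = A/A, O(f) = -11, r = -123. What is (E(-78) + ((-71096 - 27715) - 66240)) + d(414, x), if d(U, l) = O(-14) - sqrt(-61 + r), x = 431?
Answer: -165061 - 2*I*sqrt(46) ≈ -1.6506e+5 - 13.565*I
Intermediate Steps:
d(U, l) = -11 - 2*I*sqrt(46) (d(U, l) = -11 - sqrt(-61 - 123) = -11 - sqrt(-184) = -11 - 2*I*sqrt(46))
E(A) = 1
(E(-78) + ((-71096 - 27715) - 66240)) + d(414, x) = (1 + ((-71096 - 27715) - 66240)) + (-11 - 2*I*sqrt(46)) = (1 + (-98811 - 66240)) + (-11 - 2*I*sqrt(46)) = (1 - 165051) + (-11 - 2*I*sqrt(46)) = -165050 + (-11 - 2*I*sqrt(46)) = -165061 - 2*I*sqrt(46)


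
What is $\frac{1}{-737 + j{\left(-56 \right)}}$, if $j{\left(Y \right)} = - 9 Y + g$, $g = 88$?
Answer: $- \frac{1}{145} \approx -0.0068966$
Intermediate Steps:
$j{\left(Y \right)} = 88 - 9 Y$ ($j{\left(Y \right)} = - 9 Y + 88 = 88 - 9 Y$)
$\frac{1}{-737 + j{\left(-56 \right)}} = \frac{1}{-737 + \left(88 - -504\right)} = \frac{1}{-737 + \left(88 + 504\right)} = \frac{1}{-737 + 592} = \frac{1}{-145} = - \frac{1}{145}$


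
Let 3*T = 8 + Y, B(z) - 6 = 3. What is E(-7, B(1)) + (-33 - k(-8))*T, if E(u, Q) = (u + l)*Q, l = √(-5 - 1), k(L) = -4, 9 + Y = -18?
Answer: 362/3 + 9*I*√6 ≈ 120.67 + 22.045*I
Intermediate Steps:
Y = -27 (Y = -9 - 18 = -27)
l = I*√6 (l = √(-6) = I*√6 ≈ 2.4495*I)
B(z) = 9 (B(z) = 6 + 3 = 9)
T = -19/3 (T = (8 - 27)/3 = (⅓)*(-19) = -19/3 ≈ -6.3333)
E(u, Q) = Q*(u + I*√6) (E(u, Q) = (u + I*√6)*Q = Q*(u + I*√6))
E(-7, B(1)) + (-33 - k(-8))*T = 9*(-7 + I*√6) + (-33 - 1*(-4))*(-19/3) = (-63 + 9*I*√6) + (-33 + 4)*(-19/3) = (-63 + 9*I*√6) - 29*(-19/3) = (-63 + 9*I*√6) + 551/3 = 362/3 + 9*I*√6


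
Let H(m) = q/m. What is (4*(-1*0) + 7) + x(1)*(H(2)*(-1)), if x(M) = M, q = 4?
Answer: 5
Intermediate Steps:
H(m) = 4/m
(4*(-1*0) + 7) + x(1)*(H(2)*(-1)) = (4*(-1*0) + 7) + 1*((4/2)*(-1)) = (4*0 + 7) + 1*((4*(1/2))*(-1)) = (0 + 7) + 1*(2*(-1)) = 7 + 1*(-2) = 7 - 2 = 5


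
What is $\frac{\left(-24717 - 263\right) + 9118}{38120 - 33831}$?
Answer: $- \frac{15862}{4289} \approx -3.6983$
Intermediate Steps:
$\frac{\left(-24717 - 263\right) + 9118}{38120 - 33831} = \frac{\left(-24717 - 263\right) + 9118}{4289} = \left(-24980 + 9118\right) \frac{1}{4289} = \left(-15862\right) \frac{1}{4289} = - \frac{15862}{4289}$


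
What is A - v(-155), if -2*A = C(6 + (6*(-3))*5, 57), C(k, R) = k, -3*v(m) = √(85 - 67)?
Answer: 42 + √2 ≈ 43.414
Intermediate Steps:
v(m) = -√2 (v(m) = -√(85 - 67)/3 = -√2)
A = 42 (A = -(6 + (6*(-3))*5)/2 = -(6 - 18*5)/2 = -(6 - 90)/2 = -½*(-84) = 42)
A - v(-155) = 42 - (-1)*√2 = 42 + √2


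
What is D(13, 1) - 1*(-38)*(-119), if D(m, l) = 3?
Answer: -4519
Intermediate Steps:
D(13, 1) - 1*(-38)*(-119) = 3 - 1*(-38)*(-119) = 3 + 38*(-119) = 3 - 4522 = -4519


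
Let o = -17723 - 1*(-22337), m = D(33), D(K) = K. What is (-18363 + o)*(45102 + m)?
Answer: -620561115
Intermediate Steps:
m = 33
o = 4614 (o = -17723 + 22337 = 4614)
(-18363 + o)*(45102 + m) = (-18363 + 4614)*(45102 + 33) = -13749*45135 = -620561115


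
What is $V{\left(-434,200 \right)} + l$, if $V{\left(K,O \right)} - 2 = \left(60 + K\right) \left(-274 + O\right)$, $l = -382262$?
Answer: $-354584$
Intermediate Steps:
$V{\left(K,O \right)} = 2 + \left(-274 + O\right) \left(60 + K\right)$ ($V{\left(K,O \right)} = 2 + \left(60 + K\right) \left(-274 + O\right) = 2 + \left(-274 + O\right) \left(60 + K\right)$)
$V{\left(-434,200 \right)} + l = \left(-16438 - -118916 + 60 \cdot 200 - 86800\right) - 382262 = \left(-16438 + 118916 + 12000 - 86800\right) - 382262 = 27678 - 382262 = -354584$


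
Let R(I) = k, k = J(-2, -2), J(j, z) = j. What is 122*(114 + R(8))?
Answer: 13664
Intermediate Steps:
k = -2
R(I) = -2
122*(114 + R(8)) = 122*(114 - 2) = 122*112 = 13664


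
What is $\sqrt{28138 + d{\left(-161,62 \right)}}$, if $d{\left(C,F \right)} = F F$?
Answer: $\sqrt{31982} \approx 178.84$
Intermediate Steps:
$d{\left(C,F \right)} = F^{2}$
$\sqrt{28138 + d{\left(-161,62 \right)}} = \sqrt{28138 + 62^{2}} = \sqrt{28138 + 3844} = \sqrt{31982}$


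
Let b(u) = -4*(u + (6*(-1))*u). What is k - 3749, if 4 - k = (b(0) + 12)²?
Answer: -3889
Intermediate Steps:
b(u) = 20*u (b(u) = -4*(u - 6*u) = -(-20)*u = 20*u)
k = -140 (k = 4 - (20*0 + 12)² = 4 - (0 + 12)² = 4 - 1*12² = 4 - 1*144 = 4 - 144 = -140)
k - 3749 = -140 - 3749 = -3889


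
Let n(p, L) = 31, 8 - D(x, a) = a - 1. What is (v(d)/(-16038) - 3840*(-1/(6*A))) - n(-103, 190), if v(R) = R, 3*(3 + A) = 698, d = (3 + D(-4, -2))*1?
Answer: -155886164/5525091 ≈ -28.214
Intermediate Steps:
D(x, a) = 9 - a (D(x, a) = 8 - (a - 1) = 8 - (-1 + a) = 8 + (1 - a) = 9 - a)
d = 14 (d = (3 + (9 - 1*(-2)))*1 = (3 + (9 + 2))*1 = (3 + 11)*1 = 14*1 = 14)
A = 689/3 (A = -3 + (1/3)*698 = -3 + 698/3 = 689/3 ≈ 229.67)
(v(d)/(-16038) - 3840*(-1/(6*A))) - n(-103, 190) = (14/(-16038) - 3840/((-6*689/3))) - 1*31 = (14*(-1/16038) - 3840/(-1378)) - 31 = (-7/8019 - 3840*(-1/1378)) - 31 = (-7/8019 + 1920/689) - 31 = 15391657/5525091 - 31 = -155886164/5525091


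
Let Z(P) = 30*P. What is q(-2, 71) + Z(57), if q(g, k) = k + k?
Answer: 1852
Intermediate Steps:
q(g, k) = 2*k
q(-2, 71) + Z(57) = 2*71 + 30*57 = 142 + 1710 = 1852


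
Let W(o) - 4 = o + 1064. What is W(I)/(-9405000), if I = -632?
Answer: -109/2351250 ≈ -4.6358e-5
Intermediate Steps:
W(o) = 1068 + o (W(o) = 4 + (o + 1064) = 4 + (1064 + o) = 1068 + o)
W(I)/(-9405000) = (1068 - 632)/(-9405000) = 436*(-1/9405000) = -109/2351250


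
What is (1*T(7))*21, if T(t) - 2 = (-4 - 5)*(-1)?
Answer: 231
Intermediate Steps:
T(t) = 11 (T(t) = 2 + (-4 - 5)*(-1) = 2 - 9*(-1) = 2 + 9 = 11)
(1*T(7))*21 = (1*11)*21 = 11*21 = 231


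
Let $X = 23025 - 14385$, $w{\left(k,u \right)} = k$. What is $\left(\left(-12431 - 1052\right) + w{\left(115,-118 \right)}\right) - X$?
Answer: $-22008$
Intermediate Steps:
$X = 8640$ ($X = 23025 - 14385 = 8640$)
$\left(\left(-12431 - 1052\right) + w{\left(115,-118 \right)}\right) - X = \left(\left(-12431 - 1052\right) + 115\right) - 8640 = \left(-13483 + 115\right) - 8640 = -13368 - 8640 = -22008$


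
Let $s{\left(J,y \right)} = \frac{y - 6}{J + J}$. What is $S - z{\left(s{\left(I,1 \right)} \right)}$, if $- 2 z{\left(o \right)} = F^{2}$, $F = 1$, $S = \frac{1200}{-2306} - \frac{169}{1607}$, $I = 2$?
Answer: $- \frac{465243}{3705742} \approx -0.12555$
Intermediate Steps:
$s{\left(J,y \right)} = \frac{-6 + y}{2 J}$
$S = - \frac{1159057}{1852871}$ ($S = 1200 \left(- \frac{1}{2306}\right) - \frac{169}{1607} = - \frac{600}{1153} - \frac{169}{1607} = - \frac{1159057}{1852871} \approx -0.62555$)
$z{\left(o \right)} = - \frac{1}{2}$ ($z{\left(o \right)} = - \frac{1^{2}}{2} = \left(- \frac{1}{2}\right) 1 = - \frac{1}{2}$)
$S - z{\left(s{\left(I,1 \right)} \right)} = - \frac{1159057}{1852871} - - \frac{1}{2} = - \frac{1159057}{1852871} + \frac{1}{2} = - \frac{465243}{3705742}$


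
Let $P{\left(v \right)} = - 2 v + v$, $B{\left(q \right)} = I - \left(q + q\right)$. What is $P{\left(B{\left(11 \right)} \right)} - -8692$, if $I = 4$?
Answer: $8710$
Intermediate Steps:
$B{\left(q \right)} = 4 - 2 q$ ($B{\left(q \right)} = 4 - \left(q + q\right) = 4 - 2 q$)
$P{\left(v \right)} = - v$
$P{\left(B{\left(11 \right)} \right)} - -8692 = - (4 - 22) - -8692 = - (4 - 22) + 8692 = \left(-1\right) \left(-18\right) + 8692 = 18 + 8692 = 8710$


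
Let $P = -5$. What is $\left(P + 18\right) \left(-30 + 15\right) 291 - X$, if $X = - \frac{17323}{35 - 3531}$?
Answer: $- \frac{198397843}{3496} \approx -56750.0$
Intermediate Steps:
$X = \frac{17323}{3496}$ ($X = - \frac{17323}{35 - 3531} = - \frac{17323}{-3496} = \left(-17323\right) \left(- \frac{1}{3496}\right) = \frac{17323}{3496} \approx 4.9551$)
$\left(P + 18\right) \left(-30 + 15\right) 291 - X = \left(-5 + 18\right) \left(-30 + 15\right) 291 - \frac{17323}{3496} = 13 \left(-15\right) 291 - \frac{17323}{3496} = \left(-195\right) 291 - \frac{17323}{3496} = -56745 - \frac{17323}{3496} = - \frac{198397843}{3496}$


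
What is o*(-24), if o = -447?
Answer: 10728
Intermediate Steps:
o*(-24) = -447*(-24) = 10728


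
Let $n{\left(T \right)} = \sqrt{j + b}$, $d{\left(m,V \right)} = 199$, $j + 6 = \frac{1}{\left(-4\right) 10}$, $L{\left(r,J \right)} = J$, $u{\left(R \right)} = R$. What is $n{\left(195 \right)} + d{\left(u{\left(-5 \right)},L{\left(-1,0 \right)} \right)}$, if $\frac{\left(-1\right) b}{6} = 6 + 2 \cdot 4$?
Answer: $199 + \frac{i \sqrt{36010}}{20} \approx 199.0 + 9.4881 i$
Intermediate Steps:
$j = - \frac{241}{40}$ ($j = -6 + \frac{1}{\left(-4\right) 10} = -6 + \frac{1}{-40} = -6 - \frac{1}{40} = - \frac{241}{40} \approx -6.025$)
$b = -84$ ($b = - 6 \left(6 + 2 \cdot 4\right) = - 6 \left(6 + 8\right) = \left(-6\right) 14 = -84$)
$n{\left(T \right)} = \frac{i \sqrt{36010}}{20}$ ($n{\left(T \right)} = \sqrt{- \frac{241}{40} - 84} = \sqrt{- \frac{3601}{40}} = \frac{i \sqrt{36010}}{20}$)
$n{\left(195 \right)} + d{\left(u{\left(-5 \right)},L{\left(-1,0 \right)} \right)} = \frac{i \sqrt{36010}}{20} + 199 = 199 + \frac{i \sqrt{36010}}{20}$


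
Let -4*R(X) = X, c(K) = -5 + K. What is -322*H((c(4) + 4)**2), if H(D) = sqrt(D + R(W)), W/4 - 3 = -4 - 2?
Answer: -644*sqrt(3) ≈ -1115.4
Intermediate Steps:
W = -12 (W = 12 + 4*(-4 - 2) = 12 + 4*(-6) = 12 - 24 = -12)
R(X) = -X/4
H(D) = sqrt(3 + D) (H(D) = sqrt(D - 1/4*(-12)) = sqrt(D + 3) = sqrt(3 + D))
-322*H((c(4) + 4)**2) = -322*sqrt(3 + ((-5 + 4) + 4)**2) = -322*sqrt(3 + (-1 + 4)**2) = -322*sqrt(3 + 3**2) = -322*sqrt(3 + 9) = -644*sqrt(3)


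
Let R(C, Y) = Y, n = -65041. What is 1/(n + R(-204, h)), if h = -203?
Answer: -1/65244 ≈ -1.5327e-5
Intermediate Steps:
1/(n + R(-204, h)) = 1/(-65041 - 203) = 1/(-65244) = -1/65244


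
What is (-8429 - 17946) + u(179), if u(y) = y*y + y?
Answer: 5845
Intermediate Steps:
u(y) = y + y**2 (u(y) = y**2 + y = y + y**2)
(-8429 - 17946) + u(179) = (-8429 - 17946) + 179*(1 + 179) = -26375 + 179*180 = -26375 + 32220 = 5845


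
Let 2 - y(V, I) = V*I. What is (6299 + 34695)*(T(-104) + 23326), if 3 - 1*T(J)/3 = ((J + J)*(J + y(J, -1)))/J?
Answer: 1007263574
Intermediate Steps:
y(V, I) = 2 - I*V (y(V, I) = 2 - V*I = 2 - I*V)
T(J) = -3 - 12*J (T(J) = 9 - 3*(J + J)*(J + (2 - 1*(-1)*J))/J = 9 - 3*(2*J)*(J + (2 + J))/J = 9 - 3*(2*J)*(2 + 2*J)/J = 9 - 3*2*J*(2 + 2*J)/J = 9 - 3*(4 + 4*J) = 9 + (-12 - 12*J) = -3 - 12*J)
(6299 + 34695)*(T(-104) + 23326) = (6299 + 34695)*((-3 - 12*(-104)) + 23326) = 40994*((-3 + 1248) + 23326) = 40994*(1245 + 23326) = 40994*24571 = 1007263574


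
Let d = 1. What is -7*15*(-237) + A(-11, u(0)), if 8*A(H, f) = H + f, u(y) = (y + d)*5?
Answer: 99537/4 ≈ 24884.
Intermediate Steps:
u(y) = 5 + 5*y (u(y) = (y + 1)*5 = (1 + y)*5 = 5 + 5*y)
A(H, f) = H/8 + f/8 (A(H, f) = (H + f)/8 = H/8 + f/8)
-7*15*(-237) + A(-11, u(0)) = -7*15*(-237) + ((⅛)*(-11) + (5 + 5*0)/8) = -105*(-237) + (-11/8 + (5 + 0)/8) = 24885 + (-11/8 + (⅛)*5) = 24885 + (-11/8 + 5/8) = 24885 - ¾ = 99537/4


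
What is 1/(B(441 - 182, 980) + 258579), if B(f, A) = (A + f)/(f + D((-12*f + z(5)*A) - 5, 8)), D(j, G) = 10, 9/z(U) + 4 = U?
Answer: 269/69558990 ≈ 3.8672e-6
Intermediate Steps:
z(U) = 9/(-4 + U)
B(f, A) = (A + f)/(10 + f) (B(f, A) = (A + f)/(f + 10) = (A + f)/(10 + f))
1/(B(441 - 182, 980) + 258579) = 1/((980 + (441 - 182))/(10 + (441 - 182)) + 258579) = 1/((980 + 259)/(10 + 259) + 258579) = 1/(1239/269 + 258579) = 1/(69558990/269) = 269/69558990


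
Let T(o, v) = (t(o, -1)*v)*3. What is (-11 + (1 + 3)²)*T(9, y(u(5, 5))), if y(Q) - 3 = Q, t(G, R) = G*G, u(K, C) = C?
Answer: 9720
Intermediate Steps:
t(G, R) = G²
y(Q) = 3 + Q
T(o, v) = 3*v*o² (T(o, v) = (o²*v)*3 = (v*o²)*3 = 3*v*o²)
(-11 + (1 + 3)²)*T(9, y(u(5, 5))) = (-11 + (1 + 3)²)*(3*(3 + 5)*9²) = (-11 + 4²)*(3*8*81) = (-11 + 16)*1944 = 5*1944 = 9720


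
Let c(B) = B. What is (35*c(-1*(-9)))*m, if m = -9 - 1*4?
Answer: -4095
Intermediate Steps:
m = -13 (m = -9 - 4 = -13)
(35*c(-1*(-9)))*m = (35*(-1*(-9)))*(-13) = (35*9)*(-13) = 315*(-13) = -4095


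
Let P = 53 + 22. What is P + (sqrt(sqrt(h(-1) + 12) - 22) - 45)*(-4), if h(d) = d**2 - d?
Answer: 255 - 4*sqrt(-22 + sqrt(14)) ≈ 255.0 - 17.092*I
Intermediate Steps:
P = 75
P + (sqrt(sqrt(h(-1) + 12) - 22) - 45)*(-4) = 75 + (sqrt(sqrt(-(-1 - 1) + 12) - 22) - 45)*(-4) = 75 + (sqrt(sqrt(-1*(-2) + 12) - 22) - 45)*(-4) = 75 + (sqrt(sqrt(2 + 12) - 22) - 45)*(-4) = 75 + (sqrt(sqrt(14) - 22) - 45)*(-4) = 75 + (sqrt(-22 + sqrt(14)) - 45)*(-4) = 75 + (-45 + sqrt(-22 + sqrt(14)))*(-4) = 75 + (180 - 4*sqrt(-22 + sqrt(14))) = 255 - 4*sqrt(-22 + sqrt(14))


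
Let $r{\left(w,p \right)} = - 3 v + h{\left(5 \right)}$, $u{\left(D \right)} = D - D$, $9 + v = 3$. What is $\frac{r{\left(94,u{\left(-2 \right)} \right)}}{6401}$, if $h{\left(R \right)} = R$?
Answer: $\frac{23}{6401} \approx 0.0035932$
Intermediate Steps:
$v = -6$ ($v = -9 + 3 = -6$)
$u{\left(D \right)} = 0$
$r{\left(w,p \right)} = 23$ ($r{\left(w,p \right)} = \left(-3\right) \left(-6\right) + 5 = 18 + 5 = 23$)
$\frac{r{\left(94,u{\left(-2 \right)} \right)}}{6401} = \frac{23}{6401}$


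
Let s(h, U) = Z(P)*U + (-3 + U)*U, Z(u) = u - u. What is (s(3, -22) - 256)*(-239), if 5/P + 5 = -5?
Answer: -70266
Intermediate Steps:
P = -½ (P = 5/(-5 - 5) = 5/(-10) = 5*(-⅒) = -½ ≈ -0.50000)
Z(u) = 0
s(h, U) = U*(-3 + U) (s(h, U) = 0*U + (-3 + U)*U = 0 + U*(-3 + U) = U*(-3 + U))
(s(3, -22) - 256)*(-239) = (-22*(-3 - 22) - 256)*(-239) = (-22*(-25) - 256)*(-239) = (550 - 256)*(-239) = 294*(-239) = -70266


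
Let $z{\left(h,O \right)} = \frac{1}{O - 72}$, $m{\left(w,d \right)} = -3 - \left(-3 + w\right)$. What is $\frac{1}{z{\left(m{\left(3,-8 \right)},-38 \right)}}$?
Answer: $-110$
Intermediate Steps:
$m{\left(w,d \right)} = - w$ ($m{\left(w,d \right)} = -3 - \left(-3 + w\right) = - w$)
$z{\left(h,O \right)} = \frac{1}{-72 + O}$
$\frac{1}{z{\left(m{\left(3,-8 \right)},-38 \right)}} = \frac{1}{\frac{1}{-72 - 38}} = \frac{1}{\frac{1}{-110}} = \frac{1}{- \frac{1}{110}} = -110$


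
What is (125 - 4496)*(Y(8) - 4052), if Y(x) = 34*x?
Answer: 16522380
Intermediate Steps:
(125 - 4496)*(Y(8) - 4052) = (125 - 4496)*(34*8 - 4052) = -4371*(272 - 4052) = -4371*(-3780) = 16522380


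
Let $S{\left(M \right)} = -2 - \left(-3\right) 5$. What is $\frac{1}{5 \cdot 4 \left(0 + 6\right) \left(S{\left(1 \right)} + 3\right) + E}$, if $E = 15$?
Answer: $\frac{1}{1935} \approx 0.0005168$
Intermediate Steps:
$S{\left(M \right)} = 13$ ($S{\left(M \right)} = -2 - -15 = -2 + 15 = 13$)
$\frac{1}{5 \cdot 4 \left(0 + 6\right) \left(S{\left(1 \right)} + 3\right) + E} = \frac{1}{5 \cdot 4 \left(0 + 6\right) \left(13 + 3\right) + 15} = \frac{1}{20 \cdot 6 \cdot 16 + 15} = \frac{1}{20 \cdot 96 + 15} = \frac{1}{1920 + 15} = \frac{1}{1935}$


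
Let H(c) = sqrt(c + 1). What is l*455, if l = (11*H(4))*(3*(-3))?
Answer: -45045*sqrt(5) ≈ -1.0072e+5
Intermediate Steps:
H(c) = sqrt(1 + c)
l = -99*sqrt(5) (l = (11*sqrt(1 + 4))*(3*(-3)) = (11*sqrt(5))*(-9) = -99*sqrt(5) ≈ -221.37)
l*455 = -99*sqrt(5)*455 = -45045*sqrt(5)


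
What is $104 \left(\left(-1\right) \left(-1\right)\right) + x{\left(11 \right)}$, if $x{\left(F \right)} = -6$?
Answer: $98$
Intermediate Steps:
$104 \left(\left(-1\right) \left(-1\right)\right) + x{\left(11 \right)} = 104 \left(\left(-1\right) \left(-1\right)\right) - 6 = 104 \cdot 1 - 6 = 104 - 6 = 98$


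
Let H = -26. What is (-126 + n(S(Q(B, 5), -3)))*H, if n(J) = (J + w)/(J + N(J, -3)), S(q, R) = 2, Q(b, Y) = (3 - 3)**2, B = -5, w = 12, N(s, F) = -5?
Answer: 10192/3 ≈ 3397.3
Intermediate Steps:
Q(b, Y) = 0 (Q(b, Y) = 0**2 = 0)
n(J) = (12 + J)/(-5 + J) (n(J) = (J + 12)/(J - 5) = (12 + J)/(-5 + J))
(-126 + n(S(Q(B, 5), -3)))*H = (-126 + (12 + 2)/(-5 + 2))*(-26) = (-126 + 14/(-3))*(-26) = (-126 - 1/3*14)*(-26) = (-126 - 14/3)*(-26) = -392/3*(-26) = 10192/3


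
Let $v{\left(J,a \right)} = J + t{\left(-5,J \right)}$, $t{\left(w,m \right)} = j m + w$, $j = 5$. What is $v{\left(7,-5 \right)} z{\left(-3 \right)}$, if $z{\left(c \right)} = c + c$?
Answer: $-222$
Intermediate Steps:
$z{\left(c \right)} = 2 c$
$t{\left(w,m \right)} = w + 5 m$ ($t{\left(w,m \right)} = 5 m + w = w + 5 m$)
$v{\left(J,a \right)} = -5 + 6 J$ ($v{\left(J,a \right)} = J + \left(-5 + 5 J\right) = -5 + 6 J$)
$v{\left(7,-5 \right)} z{\left(-3 \right)} = \left(-5 + 6 \cdot 7\right) 2 \left(-3\right) = \left(-5 + 42\right) \left(-6\right) = 37 \left(-6\right) = -222$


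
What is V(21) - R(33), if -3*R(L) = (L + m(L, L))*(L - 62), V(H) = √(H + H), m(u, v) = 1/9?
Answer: -8642/27 + √42 ≈ -313.59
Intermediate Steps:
m(u, v) = ⅑
V(H) = √2*√H (V(H) = √(2*H) = √2*√H)
R(L) = -(-62 + L)*(⅑ + L)/3 (R(L) = -(L + ⅑)*(L - 62)/3 = -(⅑ + L)*(-62 + L)/3 = -(-62 + L)*(⅑ + L)/3)
V(21) - R(33) = √2*√21 - (62/27 - ⅓*33² + (557/27)*33) = √42 - (62/27 - ⅓*1089 + 6127/9) = √42 - (62/27 - 363 + 6127/9) = √42 - 1*8642/27 = √42 - 8642/27 = -8642/27 + √42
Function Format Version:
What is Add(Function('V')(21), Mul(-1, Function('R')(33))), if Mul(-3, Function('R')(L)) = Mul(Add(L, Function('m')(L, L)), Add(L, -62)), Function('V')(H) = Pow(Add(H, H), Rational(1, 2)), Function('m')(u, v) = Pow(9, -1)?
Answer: Add(Rational(-8642, 27), Pow(42, Rational(1, 2))) ≈ -313.59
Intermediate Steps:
Function('m')(u, v) = Rational(1, 9)
Function('V')(H) = Mul(Pow(2, Rational(1, 2)), Pow(H, Rational(1, 2))) (Function('V')(H) = Pow(Mul(2, H), Rational(1, 2)) = Mul(Pow(2, Rational(1, 2)), Pow(H, Rational(1, 2))))
Function('R')(L) = Mul(Rational(-1, 3), Add(-62, L), Add(Rational(1, 9), L)) (Function('R')(L) = Mul(Rational(-1, 3), Mul(Add(L, Rational(1, 9)), Add(L, -62))) = Mul(Rational(-1, 3), Mul(Add(Rational(1, 9), L), Add(-62, L))) = Mul(Rational(-1, 3), Mul(Add(-62, L), Add(Rational(1, 9), L))) = Mul(Rational(-1, 3), Add(-62, L), Add(Rational(1, 9), L)))
Add(Function('V')(21), Mul(-1, Function('R')(33))) = Add(Mul(Pow(2, Rational(1, 2)), Pow(21, Rational(1, 2))), Mul(-1, Add(Rational(62, 27), Mul(Rational(-1, 3), Pow(33, 2)), Mul(Rational(557, 27), 33)))) = Add(Pow(42, Rational(1, 2)), Mul(-1, Add(Rational(62, 27), Mul(Rational(-1, 3), 1089), Rational(6127, 9)))) = Add(Pow(42, Rational(1, 2)), Mul(-1, Add(Rational(62, 27), -363, Rational(6127, 9)))) = Add(Pow(42, Rational(1, 2)), Mul(-1, Rational(8642, 27))) = Add(Pow(42, Rational(1, 2)), Rational(-8642, 27)) = Add(Rational(-8642, 27), Pow(42, Rational(1, 2)))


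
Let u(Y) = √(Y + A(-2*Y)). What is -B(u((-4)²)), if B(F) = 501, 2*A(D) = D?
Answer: -501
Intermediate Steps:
A(D) = D/2
u(Y) = 0 (u(Y) = √(Y + (-2*Y)/2) = √(Y - Y) = √0 = 0)
-B(u((-4)²)) = -1*501 = -501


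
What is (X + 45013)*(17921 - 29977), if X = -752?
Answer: -533610616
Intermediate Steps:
(X + 45013)*(17921 - 29977) = (-752 + 45013)*(17921 - 29977) = 44261*(-12056) = -533610616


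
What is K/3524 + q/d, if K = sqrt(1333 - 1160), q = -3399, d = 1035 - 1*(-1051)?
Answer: -3399/2086 + sqrt(173)/3524 ≈ -1.6257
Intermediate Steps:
d = 2086 (d = 1035 + 1051 = 2086)
K = sqrt(173) ≈ 13.153
K/3524 + q/d = sqrt(173)/3524 - 3399/2086 = -3399/2086 + sqrt(173)/3524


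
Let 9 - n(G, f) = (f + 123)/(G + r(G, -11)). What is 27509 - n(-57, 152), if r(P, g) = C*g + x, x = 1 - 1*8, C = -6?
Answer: 55275/2 ≈ 27638.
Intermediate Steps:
x = -7 (x = 1 - 8 = -7)
r(P, g) = -7 - 6*g (r(P, g) = -6*g - 7 = -7 - 6*g)
n(G, f) = 9 - (123 + f)/(59 + G) (n(G, f) = 9 - (f + 123)/(G + (-7 - 6*(-11))) = 9 - (123 + f)/(G + (-7 + 66)) = 9 - (123 + f)/(G + 59) = 9 - (123 + f)/(59 + G))
27509 - n(-57, 152) = 27509 - (408 - 1*152 + 9*(-57))/(59 - 57) = 27509 - (408 - 152 - 513)/2 = 27509 - (-257)/2 = 27509 - 1*(-257/2) = 27509 + 257/2 = 55275/2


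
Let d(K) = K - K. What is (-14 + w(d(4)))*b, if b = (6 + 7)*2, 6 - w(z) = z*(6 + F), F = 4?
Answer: -208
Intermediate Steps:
d(K) = 0
w(z) = 6 - 10*z (w(z) = 6 - z*(6 + 4) = 6 - z*10 = 6 - 10*z)
b = 26 (b = 13*2 = 26)
(-14 + w(d(4)))*b = (-14 + (6 - 10*0))*26 = (-14 + (6 + 0))*26 = (-14 + 6)*26 = -8*26 = -208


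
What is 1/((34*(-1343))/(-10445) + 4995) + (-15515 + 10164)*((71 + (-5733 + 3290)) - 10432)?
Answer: 3577704645189593/52218437 ≈ 6.8514e+7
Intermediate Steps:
1/((34*(-1343))/(-10445) + 4995) + (-15515 + 10164)*((71 + (-5733 + 3290)) - 10432) = 1/(-45662*(-1/10445) + 4995) - 5351*((71 - 2443) - 10432) = 1/(45662/10445 + 4995) - 5351*(-2372 - 10432) = 1/(52218437/10445) - 5351*(-12804) = 10445/52218437 + 68514204 = 3577704645189593/52218437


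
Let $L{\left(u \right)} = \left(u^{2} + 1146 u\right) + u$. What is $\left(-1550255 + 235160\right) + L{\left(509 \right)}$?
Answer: $-472191$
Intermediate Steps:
$L{\left(u \right)} = u^{2} + 1147 u$
$\left(-1550255 + 235160\right) + L{\left(509 \right)} = \left(-1550255 + 235160\right) + 509 \left(1147 + 509\right) = -1315095 + 509 \cdot 1656 = -1315095 + 842904 = -472191$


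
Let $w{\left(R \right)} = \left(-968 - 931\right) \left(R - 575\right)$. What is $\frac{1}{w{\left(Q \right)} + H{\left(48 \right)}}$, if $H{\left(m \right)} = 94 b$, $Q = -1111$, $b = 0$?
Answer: $\frac{1}{3201714} \approx 3.1233 \cdot 10^{-7}$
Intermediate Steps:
$H{\left(m \right)} = 0$ ($H{\left(m \right)} = 94 \cdot 0 = 0$)
$w{\left(R \right)} = 1091925 - 1899 R$ ($w{\left(R \right)} = - 1899 \left(-575 + R\right) = 1091925 - 1899 R$)
$\frac{1}{w{\left(Q \right)} + H{\left(48 \right)}} = \frac{1}{\left(1091925 - -2109789\right) + 0} = \frac{1}{\left(1091925 + 2109789\right) + 0} = \frac{1}{3201714 + 0} = \frac{1}{3201714}$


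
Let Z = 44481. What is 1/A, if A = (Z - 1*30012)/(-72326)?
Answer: -72326/14469 ≈ -4.9987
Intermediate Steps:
A = -14469/72326 (A = (44481 - 1*30012)/(-72326) = (44481 - 30012)*(-1/72326) = 14469*(-1/72326) = -14469/72326 ≈ -0.20005)
1/A = 1/(-14469/72326) = -72326/14469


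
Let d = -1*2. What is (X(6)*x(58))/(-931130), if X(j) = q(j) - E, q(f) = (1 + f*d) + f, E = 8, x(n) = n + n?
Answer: 754/465565 ≈ 0.0016195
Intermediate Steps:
x(n) = 2*n
d = -2
q(f) = 1 - f (q(f) = (1 + f*(-2)) + f = (1 - 2*f) + f = 1 - f)
X(j) = -7 - j (X(j) = (1 - j) - 1*8 = (1 - j) - 8 = -7 - j)
(X(6)*x(58))/(-931130) = ((-7 - 1*6)*(2*58))/(-931130) = ((-7 - 6)*116)*(-1/931130) = -13*116*(-1/931130) = -1508*(-1/931130) = 754/465565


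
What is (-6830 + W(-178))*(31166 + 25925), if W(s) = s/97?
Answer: -37833520608/97 ≈ -3.9004e+8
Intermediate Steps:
W(s) = s/97 (W(s) = s*(1/97) = s/97)
(-6830 + W(-178))*(31166 + 25925) = (-6830 + (1/97)*(-178))*(31166 + 25925) = (-6830 - 178/97)*57091 = -662688/97*57091 = -37833520608/97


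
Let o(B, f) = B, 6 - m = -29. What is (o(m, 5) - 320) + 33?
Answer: -252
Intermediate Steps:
m = 35 (m = 6 - 1*(-29) = 6 + 29 = 35)
(o(m, 5) - 320) + 33 = (35 - 320) + 33 = -285 + 33 = -252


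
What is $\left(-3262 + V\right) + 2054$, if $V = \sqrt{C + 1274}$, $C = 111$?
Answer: $-1208 + \sqrt{1385} \approx -1170.8$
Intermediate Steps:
$V = \sqrt{1385}$ ($V = \sqrt{111 + 1274} = \sqrt{1385} \approx 37.216$)
$\left(-3262 + V\right) + 2054 = \left(-3262 + \sqrt{1385}\right) + 2054 = -1208 + \sqrt{1385}$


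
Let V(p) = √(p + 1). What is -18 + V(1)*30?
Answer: -18 + 30*√2 ≈ 24.426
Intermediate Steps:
V(p) = √(1 + p)
-18 + V(1)*30 = -18 + √(1 + 1)*30 = -18 + √2*30 = -18 + 30*√2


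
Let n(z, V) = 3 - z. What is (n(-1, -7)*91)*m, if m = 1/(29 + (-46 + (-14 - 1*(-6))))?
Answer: -364/25 ≈ -14.560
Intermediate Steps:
m = -1/25 (m = 1/(29 + (-46 + (-14 + 6))) = 1/(29 + (-46 - 8)) = 1/(29 - 54) = 1/(-25) = -1/25 ≈ -0.040000)
(n(-1, -7)*91)*m = ((3 - 1*(-1))*91)*(-1/25) = ((3 + 1)*91)*(-1/25) = (4*91)*(-1/25) = 364*(-1/25) = -364/25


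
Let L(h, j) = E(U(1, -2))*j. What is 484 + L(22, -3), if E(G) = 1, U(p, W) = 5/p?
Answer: 481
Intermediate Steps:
L(h, j) = j (L(h, j) = 1*j = j)
484 + L(22, -3) = 484 - 3 = 481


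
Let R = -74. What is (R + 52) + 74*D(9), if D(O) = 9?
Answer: 644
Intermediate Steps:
(R + 52) + 74*D(9) = (-74 + 52) + 74*9 = -22 + 666 = 644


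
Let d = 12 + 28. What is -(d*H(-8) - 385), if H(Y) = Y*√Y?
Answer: 385 + 640*I*√2 ≈ 385.0 + 905.1*I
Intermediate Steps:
d = 40
H(Y) = Y^(3/2)
-(d*H(-8) - 385) = -(40*(-8)^(3/2) - 385) = -(40*(-16*I*√2) - 385) = -(-640*I*√2 - 385) = -(-385 - 640*I*√2) = 385 + 640*I*√2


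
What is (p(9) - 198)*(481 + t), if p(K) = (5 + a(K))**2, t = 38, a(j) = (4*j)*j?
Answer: 56074317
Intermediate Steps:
a(j) = 4*j**2
p(K) = (5 + 4*K**2)**2
(p(9) - 198)*(481 + t) = ((5 + 4*9**2)**2 - 198)*(481 + 38) = ((5 + 4*81)**2 - 198)*519 = ((5 + 324)**2 - 198)*519 = (329**2 - 198)*519 = (108241 - 198)*519 = 108043*519 = 56074317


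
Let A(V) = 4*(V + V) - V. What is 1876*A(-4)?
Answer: -52528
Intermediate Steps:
A(V) = 7*V (A(V) = 4*(2*V) - V = 8*V - V = 7*V)
1876*A(-4) = 1876*(7*(-4)) = 1876*(-28) = -52528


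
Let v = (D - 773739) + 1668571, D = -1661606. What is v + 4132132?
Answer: 3365358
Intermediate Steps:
v = -766774 (v = (-1661606 - 773739) + 1668571 = -2435345 + 1668571 = -766774)
v + 4132132 = -766774 + 4132132 = 3365358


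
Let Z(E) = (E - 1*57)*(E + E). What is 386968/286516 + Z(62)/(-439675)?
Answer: 8498125774/6298696115 ≈ 1.3492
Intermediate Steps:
Z(E) = 2*E*(-57 + E) (Z(E) = (E - 57)*(2*E) = (-57 + E)*(2*E) = 2*E*(-57 + E))
386968/286516 + Z(62)/(-439675) = 386968/286516 + (2*62*(-57 + 62))/(-439675) = 386968*(1/286516) + (2*62*5)*(-1/439675) = 96742/71629 + 620*(-1/439675) = 96742/71629 - 124/87935 = 8498125774/6298696115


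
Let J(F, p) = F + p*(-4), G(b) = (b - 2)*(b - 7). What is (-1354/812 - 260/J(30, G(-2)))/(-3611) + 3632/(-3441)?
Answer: -4399415635/4167388218 ≈ -1.0557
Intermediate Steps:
G(b) = (-7 + b)*(-2 + b) (G(b) = (-2 + b)*(-7 + b) = (-7 + b)*(-2 + b))
J(F, p) = F - 4*p
(-1354/812 - 260/J(30, G(-2)))/(-3611) + 3632/(-3441) = (-1354/812 - 260/(30 - 4*(14 + (-2)² - 9*(-2))))/(-3611) + 3632/(-3441) = (-1354*1/812 - 260/(30 - 4*(14 + 4 + 18)))*(-1/3611) + 3632*(-1/3441) = (-677/406 - 260/(30 - 4*36))*(-1/3611) - 3632/3441 = (-677/406 - 260/(30 - 144))*(-1/3611) - 3632/3441 = (-677/406 - 260/(-114))*(-1/3611) - 3632/3441 = (-677/406 - 260*(-1/114))*(-1/3611) - 3632/3441 = (-677/406 + 130/57)*(-1/3611) - 3632/3441 = (14191/23142)*(-1/3611) - 3632/3441 = -617/3633294 - 3632/3441 = -4399415635/4167388218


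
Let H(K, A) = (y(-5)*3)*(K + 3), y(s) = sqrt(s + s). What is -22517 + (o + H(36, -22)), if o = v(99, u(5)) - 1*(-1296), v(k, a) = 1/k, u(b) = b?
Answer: -2100878/99 + 117*I*sqrt(10) ≈ -21221.0 + 369.99*I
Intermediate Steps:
y(s) = sqrt(2)*sqrt(s) (y(s) = sqrt(2*s) = sqrt(2)*sqrt(s))
H(K, A) = 3*I*sqrt(10)*(3 + K) (H(K, A) = ((sqrt(2)*sqrt(-5))*3)*(K + 3) = ((sqrt(2)*(I*sqrt(5)))*3)*(3 + K) = ((I*sqrt(10))*3)*(3 + K) = (3*I*sqrt(10))*(3 + K) = 3*I*sqrt(10)*(3 + K))
o = 128305/99 (o = 1/99 - 1*(-1296) = 1/99 + 1296 = 128305/99 ≈ 1296.0)
-22517 + (o + H(36, -22)) = -22517 + (128305/99 + 3*I*sqrt(10)*(3 + 36)) = -22517 + (128305/99 + 3*I*sqrt(10)*39) = -22517 + (128305/99 + 117*I*sqrt(10)) = -2100878/99 + 117*I*sqrt(10)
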